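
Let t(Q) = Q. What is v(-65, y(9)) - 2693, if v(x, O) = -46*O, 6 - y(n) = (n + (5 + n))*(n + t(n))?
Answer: 16075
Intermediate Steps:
y(n) = 6 - 2*n*(5 + 2*n) (y(n) = 6 - (n + (5 + n))*(n + n) = 6 - (5 + 2*n)*2*n = 6 - 2*n*(5 + 2*n))
v(-65, y(9)) - 2693 = -46*(6 - 10*9 - 4*9²) - 2693 = -46*(6 - 90 - 4*81) - 2693 = -46*(6 - 90 - 324) - 2693 = -46*(-408) - 2693 = 18768 - 2693 = 16075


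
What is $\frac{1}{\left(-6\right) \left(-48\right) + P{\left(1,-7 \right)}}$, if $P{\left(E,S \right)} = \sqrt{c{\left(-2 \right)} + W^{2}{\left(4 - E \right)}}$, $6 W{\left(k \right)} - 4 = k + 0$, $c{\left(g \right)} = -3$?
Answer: $\frac{10368}{2986043} - \frac{6 i \sqrt{59}}{2986043} \approx 0.0034722 - 1.5434 \cdot 10^{-5} i$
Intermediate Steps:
$W{\left(k \right)} = \frac{2}{3} + \frac{k}{6}$ ($W{\left(k \right)} = \frac{2}{3} + \frac{k + 0}{6} = \frac{2}{3} + \frac{k}{6}$)
$P{\left(E,S \right)} = \sqrt{-3 + \left(\frac{4}{3} - \frac{E}{6}\right)^{2}}$ ($P{\left(E,S \right)} = \sqrt{-3 + \left(\frac{2}{3} + \frac{4 - E}{6}\right)^{2}} = \sqrt{-3 + \left(\frac{2}{3} - \left(- \frac{2}{3} + \frac{E}{6}\right)\right)^{2}} = \sqrt{-3 + \left(\frac{4}{3} - \frac{E}{6}\right)^{2}}$)
$\frac{1}{\left(-6\right) \left(-48\right) + P{\left(1,-7 \right)}} = \frac{1}{\left(-6\right) \left(-48\right) + \frac{\sqrt{-108 + \left(-8 + 1\right)^{2}}}{6}} = \frac{1}{288 + \frac{\sqrt{-108 + \left(-7\right)^{2}}}{6}} = \frac{1}{288 + \frac{\sqrt{-108 + 49}}{6}} = \frac{1}{288 + \frac{\sqrt{-59}}{6}} = \frac{1}{288 + \frac{i \sqrt{59}}{6}}$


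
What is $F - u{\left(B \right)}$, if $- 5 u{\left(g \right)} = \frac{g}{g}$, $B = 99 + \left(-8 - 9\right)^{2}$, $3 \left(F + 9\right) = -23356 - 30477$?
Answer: $- \frac{269297}{15} \approx -17953.0$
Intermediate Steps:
$F = - \frac{53860}{3}$ ($F = -9 + \frac{-23356 - 30477}{3} = -9 + \frac{1}{3} \left(-53833\right) = -9 - \frac{53833}{3} = - \frac{53860}{3} \approx -17953.0$)
$B = 388$ ($B = 99 + \left(-17\right)^{2} = 99 + 289 = 388$)
$u{\left(g \right)} = - \frac{1}{5}$ ($u{\left(g \right)} = - \frac{g \frac{1}{g}}{5} = \left(- \frac{1}{5}\right) 1 = - \frac{1}{5}$)
$F - u{\left(B \right)} = - \frac{53860}{3} - - \frac{1}{5} = - \frac{53860}{3} + \frac{1}{5} = - \frac{269297}{15}$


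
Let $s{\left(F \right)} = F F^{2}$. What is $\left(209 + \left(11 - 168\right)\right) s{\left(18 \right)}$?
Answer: $303264$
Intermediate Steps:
$s{\left(F \right)} = F^{3}$
$\left(209 + \left(11 - 168\right)\right) s{\left(18 \right)} = \left(209 + \left(11 - 168\right)\right) 18^{3} = \left(209 + \left(11 - 168\right)\right) 5832 = \left(209 - 157\right) 5832 = 52 \cdot 5832 = 303264$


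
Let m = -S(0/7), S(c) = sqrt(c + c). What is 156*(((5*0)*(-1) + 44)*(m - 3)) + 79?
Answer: -20513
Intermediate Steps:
S(c) = sqrt(2)*sqrt(c) (S(c) = sqrt(2*c) = sqrt(2)*sqrt(c))
m = 0 (m = -sqrt(2)*sqrt(0/7) = -sqrt(2)*sqrt(0*(1/7)) = -sqrt(2)*sqrt(0) = -sqrt(2)*0 = -1*0 = 0)
156*(((5*0)*(-1) + 44)*(m - 3)) + 79 = 156*(((5*0)*(-1) + 44)*(0 - 3)) + 79 = 156*((0*(-1) + 44)*(-3)) + 79 = 156*((0 + 44)*(-3)) + 79 = 156*(44*(-3)) + 79 = 156*(-132) + 79 = -20592 + 79 = -20513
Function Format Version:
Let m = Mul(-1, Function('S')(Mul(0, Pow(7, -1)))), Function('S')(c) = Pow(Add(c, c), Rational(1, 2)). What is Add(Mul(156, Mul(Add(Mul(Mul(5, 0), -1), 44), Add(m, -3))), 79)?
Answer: -20513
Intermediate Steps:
Function('S')(c) = Mul(Pow(2, Rational(1, 2)), Pow(c, Rational(1, 2))) (Function('S')(c) = Pow(Mul(2, c), Rational(1, 2)) = Mul(Pow(2, Rational(1, 2)), Pow(c, Rational(1, 2))))
m = 0 (m = Mul(-1, Mul(Pow(2, Rational(1, 2)), Pow(Mul(0, Pow(7, -1)), Rational(1, 2)))) = Mul(-1, Mul(Pow(2, Rational(1, 2)), Pow(Mul(0, Rational(1, 7)), Rational(1, 2)))) = Mul(-1, Mul(Pow(2, Rational(1, 2)), Pow(0, Rational(1, 2)))) = Mul(-1, Mul(Pow(2, Rational(1, 2)), 0)) = Mul(-1, 0) = 0)
Add(Mul(156, Mul(Add(Mul(Mul(5, 0), -1), 44), Add(m, -3))), 79) = Add(Mul(156, Mul(Add(Mul(Mul(5, 0), -1), 44), Add(0, -3))), 79) = Add(Mul(156, Mul(Add(Mul(0, -1), 44), -3)), 79) = Add(Mul(156, Mul(Add(0, 44), -3)), 79) = Add(Mul(156, Mul(44, -3)), 79) = Add(Mul(156, -132), 79) = Add(-20592, 79) = -20513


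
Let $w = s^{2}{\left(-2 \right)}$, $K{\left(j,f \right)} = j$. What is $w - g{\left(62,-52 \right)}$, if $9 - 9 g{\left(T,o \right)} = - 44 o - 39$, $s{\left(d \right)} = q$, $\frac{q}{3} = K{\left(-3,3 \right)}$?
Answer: $\frac{2969}{9} \approx 329.89$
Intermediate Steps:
$q = -9$ ($q = 3 \left(-3\right) = -9$)
$s{\left(d \right)} = -9$
$g{\left(T,o \right)} = \frac{16}{3} + \frac{44 o}{9}$ ($g{\left(T,o \right)} = 1 - \frac{- 44 o - 39}{9} = 1 - \frac{-39 - 44 o}{9} = 1 + \left(\frac{13}{3} + \frac{44 o}{9}\right) = \frac{16}{3} + \frac{44 o}{9}$)
$w = 81$ ($w = \left(-9\right)^{2} = 81$)
$w - g{\left(62,-52 \right)} = 81 - \left(\frac{16}{3} + \frac{44}{9} \left(-52\right)\right) = 81 - \left(\frac{16}{3} - \frac{2288}{9}\right) = 81 - - \frac{2240}{9} = 81 + \frac{2240}{9} = \frac{2969}{9}$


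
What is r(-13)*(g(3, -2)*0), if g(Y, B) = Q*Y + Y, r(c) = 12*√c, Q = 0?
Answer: 0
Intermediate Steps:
g(Y, B) = Y (g(Y, B) = 0*Y + Y = 0 + Y = Y)
r(-13)*(g(3, -2)*0) = (12*√(-13))*(3*0) = (12*(I*√13))*0 = (12*I*√13)*0 = 0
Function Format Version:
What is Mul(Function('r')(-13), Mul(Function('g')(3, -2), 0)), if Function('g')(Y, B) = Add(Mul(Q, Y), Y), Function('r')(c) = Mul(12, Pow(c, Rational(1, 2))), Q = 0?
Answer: 0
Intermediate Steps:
Function('g')(Y, B) = Y (Function('g')(Y, B) = Add(Mul(0, Y), Y) = Add(0, Y) = Y)
Mul(Function('r')(-13), Mul(Function('g')(3, -2), 0)) = Mul(Mul(12, Pow(-13, Rational(1, 2))), Mul(3, 0)) = Mul(Mul(12, Mul(I, Pow(13, Rational(1, 2)))), 0) = Mul(Mul(12, I, Pow(13, Rational(1, 2))), 0) = 0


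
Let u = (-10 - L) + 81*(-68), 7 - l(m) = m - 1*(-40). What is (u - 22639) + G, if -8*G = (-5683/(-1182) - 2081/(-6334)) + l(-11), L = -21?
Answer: -52658121371/1871697 ≈ -28134.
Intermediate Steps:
l(m) = -33 - m (l(m) = 7 - (m - 1*(-40)) = 7 - (m + 40) = 7 - (40 + m) = 7 + (-40 - m) = -33 - m)
G = 3945421/1871697 (G = -((-5683/(-1182) - 2081/(-6334)) + (-33 - 1*(-11)))/8 = -((-5683*(-1/1182) - 2081*(-1/6334)) + (-33 + 11))/8 = -((5683/1182 + 2081/6334) - 22)/8 = -(9613966/1871697 - 22)/8 = -⅛*(-31563368/1871697) = 3945421/1871697 ≈ 2.1079)
u = -5497 (u = (-10 - 1*(-21)) + 81*(-68) = (-10 + 21) - 5508 = 11 - 5508 = -5497)
(u - 22639) + G = (-5497 - 22639) + 3945421/1871697 = -28136 + 3945421/1871697 = -52658121371/1871697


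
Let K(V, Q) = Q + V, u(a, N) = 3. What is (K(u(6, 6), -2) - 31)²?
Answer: 900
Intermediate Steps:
(K(u(6, 6), -2) - 31)² = ((-2 + 3) - 31)² = (1 - 31)² = (-30)² = 900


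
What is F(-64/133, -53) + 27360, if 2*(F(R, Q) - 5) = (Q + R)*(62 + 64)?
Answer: 455918/19 ≈ 23996.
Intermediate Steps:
F(R, Q) = 5 + 63*Q + 63*R (F(R, Q) = 5 + ((Q + R)*(62 + 64))/2 = 5 + ((Q + R)*126)/2 = 5 + (126*Q + 126*R)/2 = 5 + (63*Q + 63*R) = 5 + 63*Q + 63*R)
F(-64/133, -53) + 27360 = (5 + 63*(-53) + 63*(-64/133)) + 27360 = (5 - 3339 + 63*(-64*1/133)) + 27360 = (5 - 3339 + 63*(-64/133)) + 27360 = (5 - 3339 - 576/19) + 27360 = -63922/19 + 27360 = 455918/19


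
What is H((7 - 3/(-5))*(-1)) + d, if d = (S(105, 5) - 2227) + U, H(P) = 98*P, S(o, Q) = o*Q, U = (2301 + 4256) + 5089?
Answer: 45996/5 ≈ 9199.2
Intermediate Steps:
U = 11646 (U = 6557 + 5089 = 11646)
S(o, Q) = Q*o
d = 9944 (d = (5*105 - 2227) + 11646 = (525 - 2227) + 11646 = -1702 + 11646 = 9944)
H((7 - 3/(-5))*(-1)) + d = 98*((7 - 3/(-5))*(-1)) + 9944 = 98*((7 - 3*(-⅕))*(-1)) + 9944 = 98*((7 + ⅗)*(-1)) + 9944 = 98*((38/5)*(-1)) + 9944 = 98*(-38/5) + 9944 = -3724/5 + 9944 = 45996/5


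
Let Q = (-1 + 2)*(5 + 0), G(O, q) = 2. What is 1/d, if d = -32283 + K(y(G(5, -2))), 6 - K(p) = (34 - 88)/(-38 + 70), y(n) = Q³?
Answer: -16/516405 ≈ -3.0983e-5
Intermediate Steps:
Q = 5 (Q = 1*5 = 5)
y(n) = 125 (y(n) = 5³ = 125)
K(p) = 123/16 (K(p) = 6 - (34 - 88)/(-38 + 70) = 6 - (-54)/32 = 6 - 1*(-27/16) = 6 + 27/16 = 123/16)
d = -516405/16 (d = -32283 + 123/16 = -516405/16 ≈ -32275.)
1/d = 1/(-516405/16) = -16/516405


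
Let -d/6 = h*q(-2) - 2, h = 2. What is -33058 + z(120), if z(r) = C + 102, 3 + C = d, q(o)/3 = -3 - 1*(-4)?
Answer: -32983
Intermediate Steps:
q(o) = 3 (q(o) = 3*(-3 - 1*(-4)) = 3*(-3 + 4) = 3*1 = 3)
d = -24 (d = -6*(2*3 - 2) = -6*(6 - 2) = -6*4 = -24)
C = -27 (C = -3 - 24 = -27)
z(r) = 75 (z(r) = -27 + 102 = 75)
-33058 + z(120) = -33058 + 75 = -32983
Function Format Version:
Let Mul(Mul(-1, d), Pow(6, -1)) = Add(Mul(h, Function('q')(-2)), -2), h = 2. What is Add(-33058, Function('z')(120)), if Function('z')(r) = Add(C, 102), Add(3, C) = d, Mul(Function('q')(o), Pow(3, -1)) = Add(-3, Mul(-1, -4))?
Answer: -32983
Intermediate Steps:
Function('q')(o) = 3 (Function('q')(o) = Mul(3, Add(-3, Mul(-1, -4))) = Mul(3, Add(-3, 4)) = Mul(3, 1) = 3)
d = -24 (d = Mul(-6, Add(Mul(2, 3), -2)) = Mul(-6, Add(6, -2)) = Mul(-6, 4) = -24)
C = -27 (C = Add(-3, -24) = -27)
Function('z')(r) = 75 (Function('z')(r) = Add(-27, 102) = 75)
Add(-33058, Function('z')(120)) = Add(-33058, 75) = -32983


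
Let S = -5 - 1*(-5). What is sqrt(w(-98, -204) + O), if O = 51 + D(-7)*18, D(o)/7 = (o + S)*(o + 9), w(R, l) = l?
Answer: 3*I*sqrt(213) ≈ 43.784*I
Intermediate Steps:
S = 0 (S = -5 + 5 = 0)
D(o) = 7*o*(9 + o) (D(o) = 7*((o + 0)*(o + 9)) = 7*(o*(9 + o)) = 7*o*(9 + o))
O = -1713 (O = 51 + (7*(-7)*(9 - 7))*18 = 51 + (7*(-7)*2)*18 = 51 - 98*18 = 51 - 1764 = -1713)
sqrt(w(-98, -204) + O) = sqrt(-204 - 1713) = sqrt(-1917) = 3*I*sqrt(213)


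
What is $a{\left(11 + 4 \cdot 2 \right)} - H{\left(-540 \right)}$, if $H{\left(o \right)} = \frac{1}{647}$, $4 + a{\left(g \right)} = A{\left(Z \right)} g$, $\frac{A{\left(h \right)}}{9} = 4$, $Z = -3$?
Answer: $\frac{439959}{647} \approx 680.0$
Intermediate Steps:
$A{\left(h \right)} = 36$ ($A{\left(h \right)} = 9 \cdot 4 = 36$)
$a{\left(g \right)} = -4 + 36 g$
$H{\left(o \right)} = \frac{1}{647}$
$a{\left(11 + 4 \cdot 2 \right)} - H{\left(-540 \right)} = \left(-4 + 36 \left(11 + 4 \cdot 2\right)\right) - \frac{1}{647} = \left(-4 + 36 \left(11 + 8\right)\right) - \frac{1}{647} = \left(-4 + 36 \cdot 19\right) - \frac{1}{647} = \left(-4 + 684\right) - \frac{1}{647} = 680 - \frac{1}{647} = \frac{439959}{647}$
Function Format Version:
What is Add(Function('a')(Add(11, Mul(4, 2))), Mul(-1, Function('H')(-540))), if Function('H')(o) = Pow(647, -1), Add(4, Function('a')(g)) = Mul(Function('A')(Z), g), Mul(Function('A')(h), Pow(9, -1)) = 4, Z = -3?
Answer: Rational(439959, 647) ≈ 680.00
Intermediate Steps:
Function('A')(h) = 36 (Function('A')(h) = Mul(9, 4) = 36)
Function('a')(g) = Add(-4, Mul(36, g))
Function('H')(o) = Rational(1, 647)
Add(Function('a')(Add(11, Mul(4, 2))), Mul(-1, Function('H')(-540))) = Add(Add(-4, Mul(36, Add(11, Mul(4, 2)))), Mul(-1, Rational(1, 647))) = Add(Add(-4, Mul(36, Add(11, 8))), Rational(-1, 647)) = Add(Add(-4, Mul(36, 19)), Rational(-1, 647)) = Add(Add(-4, 684), Rational(-1, 647)) = Add(680, Rational(-1, 647)) = Rational(439959, 647)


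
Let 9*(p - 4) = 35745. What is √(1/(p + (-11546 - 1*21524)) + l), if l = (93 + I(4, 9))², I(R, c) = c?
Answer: √79261022752107/87283 ≈ 102.00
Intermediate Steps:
p = 11927/3 (p = 4 + (⅑)*35745 = 4 + 11915/3 = 11927/3 ≈ 3975.7)
l = 10404 (l = (93 + 9)² = 102² = 10404)
√(1/(p + (-11546 - 1*21524)) + l) = √(1/(11927/3 + (-11546 - 1*21524)) + 10404) = √(1/(11927/3 + (-11546 - 21524)) + 10404) = √(1/(11927/3 - 33070) + 10404) = √(1/(-87283/3) + 10404) = √(-3/87283 + 10404) = √(908092329/87283) = √79261022752107/87283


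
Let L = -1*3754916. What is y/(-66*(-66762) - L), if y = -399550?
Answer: -199775/4080604 ≈ -0.048957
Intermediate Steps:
L = -3754916
y/(-66*(-66762) - L) = -399550/(-66*(-66762) - 1*(-3754916)) = -399550/(4406292 + 3754916) = -399550/8161208 = -399550*1/8161208 = -199775/4080604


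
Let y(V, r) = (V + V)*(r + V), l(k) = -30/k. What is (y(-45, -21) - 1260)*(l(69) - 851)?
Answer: -91648440/23 ≈ -3.9847e+6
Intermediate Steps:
y(V, r) = 2*V*(V + r) (y(V, r) = (2*V)*(V + r) = 2*V*(V + r))
(y(-45, -21) - 1260)*(l(69) - 851) = (2*(-45)*(-45 - 21) - 1260)*(-30/69 - 851) = (2*(-45)*(-66) - 1260)*(-30*1/69 - 851) = (5940 - 1260)*(-10/23 - 851) = 4680*(-19583/23) = -91648440/23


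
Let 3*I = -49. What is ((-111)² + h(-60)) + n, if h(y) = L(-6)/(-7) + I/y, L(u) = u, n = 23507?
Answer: 45144703/1260 ≈ 35829.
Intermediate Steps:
I = -49/3 (I = (⅓)*(-49) = -49/3 ≈ -16.333)
h(y) = 6/7 - 49/(3*y) (h(y) = -6/(-7) - 49/(3*y) = -6*(-⅐) - 49/(3*y) = 6/7 - 49/(3*y))
((-111)² + h(-60)) + n = ((-111)² + (1/21)*(-343 + 18*(-60))/(-60)) + 23507 = (12321 + (1/21)*(-1/60)*(-343 - 1080)) + 23507 = (12321 + (1/21)*(-1/60)*(-1423)) + 23507 = (12321 + 1423/1260) + 23507 = 15525883/1260 + 23507 = 45144703/1260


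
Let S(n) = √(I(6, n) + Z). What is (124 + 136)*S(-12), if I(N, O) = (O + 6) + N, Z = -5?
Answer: 260*I*√5 ≈ 581.38*I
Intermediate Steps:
I(N, O) = 6 + N + O (I(N, O) = (6 + O) + N = 6 + N + O)
S(n) = √(7 + n) (S(n) = √((6 + 6 + n) - 5) = √((12 + n) - 5) = √(7 + n))
(124 + 136)*S(-12) = (124 + 136)*√(7 - 12) = 260*√(-5) = 260*(I*√5) = 260*I*√5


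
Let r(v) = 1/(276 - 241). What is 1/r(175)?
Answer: 35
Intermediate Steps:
r(v) = 1/35
1/r(175) = 1/(1/35) = 35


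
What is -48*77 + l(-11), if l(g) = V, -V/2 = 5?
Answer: -3706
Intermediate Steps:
V = -10 (V = -2*5 = -10)
l(g) = -10
-48*77 + l(-11) = -48*77 - 10 = -3696 - 10 = -3706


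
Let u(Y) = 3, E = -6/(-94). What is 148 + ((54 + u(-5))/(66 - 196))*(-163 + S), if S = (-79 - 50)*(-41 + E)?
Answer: -2561243/1222 ≈ -2095.9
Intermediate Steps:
E = 3/47 (E = -6*(-1/94) = 3/47 ≈ 0.063830)
S = 248196/47 (S = (-79 - 50)*(-41 + 3/47) = -129*(-1924/47) = 248196/47 ≈ 5280.8)
148 + ((54 + u(-5))/(66 - 196))*(-163 + S) = 148 + ((54 + 3)/(66 - 196))*(-163 + 248196/47) = 148 + (57/(-130))*(240535/47) = 148 + (57*(-1/130))*(240535/47) = 148 - 57/130*240535/47 = 148 - 2742099/1222 = -2561243/1222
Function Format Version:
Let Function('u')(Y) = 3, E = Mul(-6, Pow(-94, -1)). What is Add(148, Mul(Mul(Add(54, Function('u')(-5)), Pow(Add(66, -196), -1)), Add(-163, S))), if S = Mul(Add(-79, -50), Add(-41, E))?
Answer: Rational(-2561243, 1222) ≈ -2095.9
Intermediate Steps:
E = Rational(3, 47) (E = Mul(-6, Rational(-1, 94)) = Rational(3, 47) ≈ 0.063830)
S = Rational(248196, 47) (S = Mul(Add(-79, -50), Add(-41, Rational(3, 47))) = Mul(-129, Rational(-1924, 47)) = Rational(248196, 47) ≈ 5280.8)
Add(148, Mul(Mul(Add(54, Function('u')(-5)), Pow(Add(66, -196), -1)), Add(-163, S))) = Add(148, Mul(Mul(Add(54, 3), Pow(Add(66, -196), -1)), Add(-163, Rational(248196, 47)))) = Add(148, Mul(Mul(57, Pow(-130, -1)), Rational(240535, 47))) = Add(148, Mul(Mul(57, Rational(-1, 130)), Rational(240535, 47))) = Add(148, Mul(Rational(-57, 130), Rational(240535, 47))) = Add(148, Rational(-2742099, 1222)) = Rational(-2561243, 1222)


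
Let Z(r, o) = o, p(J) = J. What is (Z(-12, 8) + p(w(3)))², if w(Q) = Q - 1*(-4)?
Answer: 225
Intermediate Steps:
w(Q) = 4 + Q (w(Q) = Q + 4 = 4 + Q)
(Z(-12, 8) + p(w(3)))² = (8 + (4 + 3))² = (8 + 7)² = 15² = 225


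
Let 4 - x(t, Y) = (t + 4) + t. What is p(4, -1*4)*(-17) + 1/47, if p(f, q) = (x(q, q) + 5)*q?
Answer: 41549/47 ≈ 884.02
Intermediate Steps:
x(t, Y) = -2*t (x(t, Y) = 4 - ((t + 4) + t) = 4 - ((4 + t) + t) = 4 - (4 + 2*t) = 4 + (-4 - 2*t) = -2*t)
p(f, q) = q*(5 - 2*q) (p(f, q) = (-2*q + 5)*q = (5 - 2*q)*q = q*(5 - 2*q))
p(4, -1*4)*(-17) + 1/47 = ((-1*4)*(5 - (-2)*4))*(-17) + 1/47 = -4*(5 - 2*(-4))*(-17) + 1/47 = -4*(5 + 8)*(-17) + 1/47 = -4*13*(-17) + 1/47 = -52*(-17) + 1/47 = 884 + 1/47 = 41549/47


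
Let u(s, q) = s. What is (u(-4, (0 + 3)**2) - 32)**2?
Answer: 1296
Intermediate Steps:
(u(-4, (0 + 3)**2) - 32)**2 = (-4 - 32)**2 = (-36)**2 = 1296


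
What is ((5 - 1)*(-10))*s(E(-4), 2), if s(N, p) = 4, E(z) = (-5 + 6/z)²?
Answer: -160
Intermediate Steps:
((5 - 1)*(-10))*s(E(-4), 2) = ((5 - 1)*(-10))*4 = (4*(-10))*4 = -40*4 = -160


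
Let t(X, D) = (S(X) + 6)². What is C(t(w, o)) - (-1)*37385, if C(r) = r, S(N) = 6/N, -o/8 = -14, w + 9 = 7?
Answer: 37394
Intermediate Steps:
w = -2 (w = -9 + 7 = -2)
o = 112 (o = -8*(-14) = 112)
t(X, D) = (6 + 6/X)² (t(X, D) = (6/X + 6)² = (6 + 6/X)²)
C(t(w, o)) - (-1)*37385 = 36*(1 - 2)²/(-2)² - (-1)*37385 = 36*(¼)*(-1)² - 1*(-37385) = 36*(¼)*1 + 37385 = 9 + 37385 = 37394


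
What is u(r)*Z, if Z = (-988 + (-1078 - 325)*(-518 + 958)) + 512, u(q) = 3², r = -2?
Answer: -5560164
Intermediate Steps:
u(q) = 9
Z = -617796 (Z = (-988 - 1403*440) + 512 = (-988 - 617320) + 512 = -618308 + 512 = -617796)
u(r)*Z = 9*(-617796) = -5560164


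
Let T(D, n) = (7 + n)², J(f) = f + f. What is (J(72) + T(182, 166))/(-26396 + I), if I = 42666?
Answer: 30073/16270 ≈ 1.8484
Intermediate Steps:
J(f) = 2*f
(J(72) + T(182, 166))/(-26396 + I) = (2*72 + (7 + 166)²)/(-26396 + 42666) = (144 + 173²)/16270 = (144 + 29929)*(1/16270) = 30073*(1/16270) = 30073/16270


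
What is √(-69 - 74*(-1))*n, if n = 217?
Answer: 217*√5 ≈ 485.23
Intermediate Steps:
√(-69 - 74*(-1))*n = √(-69 - 74*(-1))*217 = √(-69 + 74)*217 = √5*217 = 217*√5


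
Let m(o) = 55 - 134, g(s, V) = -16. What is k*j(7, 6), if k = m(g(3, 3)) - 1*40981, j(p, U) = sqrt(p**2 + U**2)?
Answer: -41060*sqrt(85) ≈ -3.7855e+5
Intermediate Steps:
j(p, U) = sqrt(U**2 + p**2)
m(o) = -79
k = -41060 (k = -79 - 1*40981 = -79 - 40981 = -41060)
k*j(7, 6) = -41060*sqrt(6**2 + 7**2) = -41060*sqrt(36 + 49) = -41060*sqrt(85)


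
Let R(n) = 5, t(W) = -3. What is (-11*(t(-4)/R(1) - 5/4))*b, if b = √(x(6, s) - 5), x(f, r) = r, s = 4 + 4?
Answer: 407*√3/20 ≈ 35.247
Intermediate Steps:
s = 8
b = √3 (b = √(8 - 5) = √3 ≈ 1.7320)
(-11*(t(-4)/R(1) - 5/4))*b = (-11*(-3/5 - 5/4))*√3 = (-11*(-3*⅕ - 5*¼))*√3 = (-11*(-⅗ - 5/4))*√3 = (-11*(-37/20))*√3 = 407*√3/20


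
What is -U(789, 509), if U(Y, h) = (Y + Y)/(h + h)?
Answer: -789/509 ≈ -1.5501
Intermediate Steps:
U(Y, h) = Y/h (U(Y, h) = (2*Y)/((2*h)) = (2*Y)*(1/(2*h)) = Y/h)
-U(789, 509) = -789/509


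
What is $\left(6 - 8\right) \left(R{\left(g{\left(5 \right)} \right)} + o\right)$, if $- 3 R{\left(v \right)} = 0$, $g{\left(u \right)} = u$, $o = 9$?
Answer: $-18$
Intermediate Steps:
$R{\left(v \right)} = 0$ ($R{\left(v \right)} = \left(- \frac{1}{3}\right) 0 = 0$)
$\left(6 - 8\right) \left(R{\left(g{\left(5 \right)} \right)} + o\right) = \left(6 - 8\right) \left(0 + 9\right) = \left(6 - 8\right) 9 = \left(-2\right) 9 = -18$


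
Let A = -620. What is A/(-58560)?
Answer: 31/2928 ≈ 0.010587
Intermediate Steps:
A/(-58560) = -620/(-58560) = -620*(-1/58560) = 31/2928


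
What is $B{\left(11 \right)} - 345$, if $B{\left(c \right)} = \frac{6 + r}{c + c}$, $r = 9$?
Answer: $- \frac{7575}{22} \approx -344.32$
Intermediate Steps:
$B{\left(c \right)} = \frac{15}{2 c}$ ($B{\left(c \right)} = \frac{6 + 9}{c + c} = \frac{15}{2 c}$)
$B{\left(11 \right)} - 345 = \frac{15}{2 \cdot 11} - 345 = \frac{15}{2} \cdot \frac{1}{11} - 345 = \frac{15}{22} - 345 = - \frac{7575}{22}$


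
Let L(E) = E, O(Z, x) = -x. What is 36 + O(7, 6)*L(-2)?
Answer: 48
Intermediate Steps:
36 + O(7, 6)*L(-2) = 36 - 1*6*(-2) = 36 - 6*(-2) = 36 + 12 = 48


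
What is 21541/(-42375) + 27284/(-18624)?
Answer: -43259419/21922000 ≈ -1.9733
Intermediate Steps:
21541/(-42375) + 27284/(-18624) = 21541*(-1/42375) + 27284*(-1/18624) = -21541/42375 - 6821/4656 = -43259419/21922000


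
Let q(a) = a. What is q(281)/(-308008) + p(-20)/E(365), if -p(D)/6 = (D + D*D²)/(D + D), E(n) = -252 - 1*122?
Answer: 185214265/57597496 ≈ 3.2157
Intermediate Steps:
E(n) = -374 (E(n) = -252 - 122 = -374)
p(D) = -3*(D + D³)/D (p(D) = -6*(D + D*D²)/(D + D) = -6*(D + D³)/(2*D) = -6*(D + D³)*1/(2*D) = -3*(D + D³)/D)
q(281)/(-308008) + p(-20)/E(365) = 281/(-308008) + (-3 - 3*(-20)²)/(-374) = 281*(-1/308008) + (-3 - 3*400)*(-1/374) = -281/308008 + (-3 - 1200)*(-1/374) = -281/308008 - 1203*(-1/374) = -281/308008 + 1203/374 = 185214265/57597496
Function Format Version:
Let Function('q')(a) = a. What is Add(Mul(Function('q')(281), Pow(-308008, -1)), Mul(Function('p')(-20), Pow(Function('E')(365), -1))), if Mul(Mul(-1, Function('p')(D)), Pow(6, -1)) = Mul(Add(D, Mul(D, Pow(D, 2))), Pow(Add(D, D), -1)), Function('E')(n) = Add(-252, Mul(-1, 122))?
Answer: Rational(185214265, 57597496) ≈ 3.2157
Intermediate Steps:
Function('E')(n) = -374 (Function('E')(n) = Add(-252, -122) = -374)
Function('p')(D) = Mul(-3, Pow(D, -1), Add(D, Pow(D, 3))) (Function('p')(D) = Mul(-6, Mul(Add(D, Mul(D, Pow(D, 2))), Pow(Add(D, D), -1))) = Mul(-6, Mul(Add(D, Pow(D, 3)), Pow(Mul(2, D), -1))) = Mul(-6, Mul(Add(D, Pow(D, 3)), Mul(Rational(1, 2), Pow(D, -1)))) = Mul(-6, Mul(Rational(1, 2), Pow(D, -1), Add(D, Pow(D, 3)))) = Mul(-3, Pow(D, -1), Add(D, Pow(D, 3))))
Add(Mul(Function('q')(281), Pow(-308008, -1)), Mul(Function('p')(-20), Pow(Function('E')(365), -1))) = Add(Mul(281, Pow(-308008, -1)), Mul(Add(-3, Mul(-3, Pow(-20, 2))), Pow(-374, -1))) = Add(Mul(281, Rational(-1, 308008)), Mul(Add(-3, Mul(-3, 400)), Rational(-1, 374))) = Add(Rational(-281, 308008), Mul(Add(-3, -1200), Rational(-1, 374))) = Add(Rational(-281, 308008), Mul(-1203, Rational(-1, 374))) = Add(Rational(-281, 308008), Rational(1203, 374)) = Rational(185214265, 57597496)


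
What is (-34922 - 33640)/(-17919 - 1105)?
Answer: 34281/9512 ≈ 3.6040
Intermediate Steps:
(-34922 - 33640)/(-17919 - 1105) = -68562/(-19024) = -68562*(-1/19024) = 34281/9512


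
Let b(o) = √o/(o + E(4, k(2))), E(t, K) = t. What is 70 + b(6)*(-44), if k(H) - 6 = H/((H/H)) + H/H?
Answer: 70 - 22*√6/5 ≈ 59.222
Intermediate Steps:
k(H) = 7 + H (k(H) = 6 + (H/((H/H)) + H/H) = 6 + (H/1 + 1) = 6 + (H*1 + 1) = 6 + (H + 1) = 6 + (1 + H) = 7 + H)
b(o) = √o/(4 + o) (b(o) = √o/(o + 4) = √o/(4 + o))
70 + b(6)*(-44) = 70 + (√6/(4 + 6))*(-44) = 70 + (√6/10)*(-44) = 70 - 22*√6/5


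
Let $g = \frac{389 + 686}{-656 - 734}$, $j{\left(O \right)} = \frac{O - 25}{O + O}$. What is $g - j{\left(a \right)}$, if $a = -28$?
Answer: $- \frac{13387}{7784} \approx -1.7198$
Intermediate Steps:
$j{\left(O \right)} = \frac{-25 + O}{2 O}$
$g = - \frac{215}{278}$ ($g = \frac{1075}{-1390} = 1075 \left(- \frac{1}{1390}\right) = - \frac{215}{278} \approx -0.77338$)
$g - j{\left(a \right)} = - \frac{215}{278} - \frac{-25 - 28}{2 \left(-28\right)} = - \frac{215}{278} - \frac{1}{2} \left(- \frac{1}{28}\right) \left(-53\right) = - \frac{215}{278} - \frac{53}{56} = - \frac{13387}{7784}$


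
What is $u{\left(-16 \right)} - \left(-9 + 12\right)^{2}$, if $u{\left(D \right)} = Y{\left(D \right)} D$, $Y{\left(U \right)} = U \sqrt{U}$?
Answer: $-9 + 1024 i \approx -9.0 + 1024.0 i$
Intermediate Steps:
$Y{\left(U \right)} = U^{\frac{3}{2}}$
$u{\left(D \right)} = D^{\frac{5}{2}}$ ($u{\left(D \right)} = D^{\frac{3}{2}} D = D^{\frac{5}{2}}$)
$u{\left(-16 \right)} - \left(-9 + 12\right)^{2} = \left(-16\right)^{\frac{5}{2}} - \left(-9 + 12\right)^{2} = 1024 i - 3^{2} = 1024 i - 9 = -9 + 1024 i$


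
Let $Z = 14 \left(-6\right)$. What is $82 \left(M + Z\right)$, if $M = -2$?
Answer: $-7052$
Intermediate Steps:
$Z = -84$
$82 \left(M + Z\right) = 82 \left(-2 - 84\right) = 82 \left(-86\right) = -7052$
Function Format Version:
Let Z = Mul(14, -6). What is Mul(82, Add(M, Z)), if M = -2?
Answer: -7052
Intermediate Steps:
Z = -84
Mul(82, Add(M, Z)) = Mul(82, Add(-2, -84)) = Mul(82, -86) = -7052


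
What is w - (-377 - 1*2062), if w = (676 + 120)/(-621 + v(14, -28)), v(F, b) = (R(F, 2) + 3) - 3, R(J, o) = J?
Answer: 1479677/607 ≈ 2437.7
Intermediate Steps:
v(F, b) = F (v(F, b) = (F + 3) - 3 = (3 + F) - 3 = F)
w = -796/607 (w = (676 + 120)/(-621 + 14) = 796/(-607) = 796*(-1/607) = -796/607 ≈ -1.3114)
w - (-377 - 1*2062) = -796/607 - (-377 - 1*2062) = -796/607 - (-377 - 2062) = -796/607 - 1*(-2439) = -796/607 + 2439 = 1479677/607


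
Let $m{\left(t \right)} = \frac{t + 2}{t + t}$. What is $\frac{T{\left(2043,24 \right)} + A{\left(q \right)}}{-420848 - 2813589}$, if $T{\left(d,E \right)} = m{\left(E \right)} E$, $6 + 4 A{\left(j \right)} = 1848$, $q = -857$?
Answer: $- \frac{947}{6468874} \approx -0.00014639$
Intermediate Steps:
$A{\left(j \right)} = \frac{921}{2}$ ($A{\left(j \right)} = - \frac{3}{2} + \frac{1}{4} \cdot 1848 = - \frac{3}{2} + 462 = \frac{921}{2}$)
$m{\left(t \right)} = \frac{2 + t}{2 t}$
$T{\left(d,E \right)} = 1 + \frac{E}{2}$ ($T{\left(d,E \right)} = \frac{2 + E}{2 E} E = 1 + \frac{E}{2}$)
$\frac{T{\left(2043,24 \right)} + A{\left(q \right)}}{-420848 - 2813589} = \frac{\left(1 + \frac{1}{2} \cdot 24\right) + \frac{921}{2}}{-420848 - 2813589} = \frac{\left(1 + 12\right) + \frac{921}{2}}{-3234437} = \left(13 + \frac{921}{2}\right) \left(- \frac{1}{3234437}\right) = \frac{947}{2} \left(- \frac{1}{3234437}\right) = - \frac{947}{6468874}$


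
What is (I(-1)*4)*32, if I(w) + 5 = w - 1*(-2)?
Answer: -512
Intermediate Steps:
I(w) = -3 + w (I(w) = -5 + (w - 1*(-2)) = -5 + (w + 2) = -5 + (2 + w) = -3 + w)
(I(-1)*4)*32 = ((-3 - 1)*4)*32 = -4*4*32 = -16*32 = -512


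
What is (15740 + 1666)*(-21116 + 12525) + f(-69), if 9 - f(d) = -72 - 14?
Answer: -149534851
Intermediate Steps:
f(d) = 95 (f(d) = 9 - (-72 - 14) = 9 - 1*(-86) = 9 + 86 = 95)
(15740 + 1666)*(-21116 + 12525) + f(-69) = (15740 + 1666)*(-21116 + 12525) + 95 = 17406*(-8591) + 95 = -149534946 + 95 = -149534851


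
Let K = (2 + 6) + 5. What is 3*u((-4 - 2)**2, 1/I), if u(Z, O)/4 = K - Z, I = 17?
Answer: -276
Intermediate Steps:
K = 13 (K = 8 + 5 = 13)
u(Z, O) = 52 - 4*Z (u(Z, O) = 4*(13 - Z) = 52 - 4*Z)
3*u((-4 - 2)**2, 1/I) = 3*(52 - 4*(-4 - 2)**2) = 3*(52 - 4*(-6)**2) = 3*(52 - 4*36) = 3*(52 - 144) = 3*(-92) = -276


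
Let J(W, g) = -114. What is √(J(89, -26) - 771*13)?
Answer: I*√10137 ≈ 100.68*I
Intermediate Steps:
√(J(89, -26) - 771*13) = √(-114 - 771*13) = √(-114 - 10023) = √(-10137) = I*√10137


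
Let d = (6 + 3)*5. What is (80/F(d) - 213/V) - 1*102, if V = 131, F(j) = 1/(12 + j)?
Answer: 583785/131 ≈ 4456.4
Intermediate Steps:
d = 45 (d = 9*5 = 45)
(80/F(d) - 213/V) - 1*102 = (80/(1/(12 + 45)) - 213/131) - 1*102 = (80/(1/57) - 213*1/131) - 102 = (80/(1/57) - 213/131) - 102 = (80*57 - 213/131) - 102 = (4560 - 213/131) - 102 = 597147/131 - 102 = 583785/131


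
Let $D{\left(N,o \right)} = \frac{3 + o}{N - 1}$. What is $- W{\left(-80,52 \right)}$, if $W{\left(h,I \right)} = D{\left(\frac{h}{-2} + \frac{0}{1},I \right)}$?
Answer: $- \frac{55}{39} \approx -1.4103$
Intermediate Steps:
$D{\left(N,o \right)} = \frac{3 + o}{-1 + N}$
$W{\left(h,I \right)} = \frac{3 + I}{-1 - \frac{h}{2}}$ ($W{\left(h,I \right)} = \frac{3 + I}{-1 + \left(\frac{h}{-2} + \frac{0}{1}\right)} = \frac{3 + I}{-1 + \left(h \left(- \frac{1}{2}\right) + 0 \cdot 1\right)} = \frac{3 + I}{-1 + \left(- \frac{h}{2} + 0\right)} = \frac{3 + I}{-1 - \frac{h}{2}}$)
$- W{\left(-80,52 \right)} = - \frac{2 \left(-3 - 52\right)}{2 - 80} = - \frac{2 \left(-3 - 52\right)}{-78} = - \frac{2 \left(-1\right) \left(-55\right)}{78} = \left(-1\right) \frac{55}{39} = - \frac{55}{39}$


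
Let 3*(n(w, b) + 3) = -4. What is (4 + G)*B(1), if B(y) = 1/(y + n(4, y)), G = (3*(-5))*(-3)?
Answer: -147/10 ≈ -14.700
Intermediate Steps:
n(w, b) = -13/3 (n(w, b) = -3 + (⅓)*(-4) = -3 - 4/3 = -13/3)
G = 45 (G = -15*(-3) = 45)
B(y) = 1/(-13/3 + y) (B(y) = 1/(y - 13/3) = 1/(-13/3 + y))
(4 + G)*B(1) = (4 + 45)*(3/(-13 + 3*1)) = 49*(3/(-13 + 3)) = 49*(3/(-10)) = 49*(3*(-⅒)) = 49*(-3/10) = -147/10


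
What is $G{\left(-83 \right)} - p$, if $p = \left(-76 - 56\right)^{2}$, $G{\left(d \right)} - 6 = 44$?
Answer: $-17374$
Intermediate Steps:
$G{\left(d \right)} = 50$ ($G{\left(d \right)} = 6 + 44 = 50$)
$p = 17424$ ($p = \left(-132\right)^{2} = 17424$)
$G{\left(-83 \right)} - p = 50 - 17424 = -17374$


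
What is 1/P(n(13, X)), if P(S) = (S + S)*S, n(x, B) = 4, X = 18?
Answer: 1/32 ≈ 0.031250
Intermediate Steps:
P(S) = 2*S² (P(S) = (2*S)*S = 2*S²)
1/P(n(13, X)) = 1/(2*4²) = 1/(2*16) = 1/32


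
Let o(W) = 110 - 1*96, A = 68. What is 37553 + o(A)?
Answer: 37567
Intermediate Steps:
o(W) = 14 (o(W) = 110 - 96 = 14)
37553 + o(A) = 37553 + 14 = 37567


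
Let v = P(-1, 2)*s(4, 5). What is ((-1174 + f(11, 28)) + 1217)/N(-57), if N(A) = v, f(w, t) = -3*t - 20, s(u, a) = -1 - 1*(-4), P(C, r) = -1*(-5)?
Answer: -61/15 ≈ -4.0667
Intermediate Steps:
P(C, r) = 5
s(u, a) = 3 (s(u, a) = -1 + 4 = 3)
f(w, t) = -20 - 3*t
v = 15 (v = 5*3 = 15)
N(A) = 15
((-1174 + f(11, 28)) + 1217)/N(-57) = ((-1174 + (-20 - 3*28)) + 1217)/15 = ((-1174 + (-20 - 84)) + 1217)*(1/15) = ((-1174 - 104) + 1217)*(1/15) = (-1278 + 1217)*(1/15) = -61*1/15 = -61/15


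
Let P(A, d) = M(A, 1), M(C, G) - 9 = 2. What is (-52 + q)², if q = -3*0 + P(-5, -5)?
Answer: 1681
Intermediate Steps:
M(C, G) = 11 (M(C, G) = 9 + 2 = 11)
P(A, d) = 11
q = 11 (q = -3*0 + 11 = 0 + 11 = 11)
(-52 + q)² = (-52 + 11)² = (-41)² = 1681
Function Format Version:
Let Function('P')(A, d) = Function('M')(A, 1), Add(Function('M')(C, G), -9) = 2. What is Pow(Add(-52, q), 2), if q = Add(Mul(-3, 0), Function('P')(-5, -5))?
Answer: 1681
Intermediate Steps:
Function('M')(C, G) = 11 (Function('M')(C, G) = Add(9, 2) = 11)
Function('P')(A, d) = 11
q = 11 (q = Add(Mul(-3, 0), 11) = Add(0, 11) = 11)
Pow(Add(-52, q), 2) = Pow(Add(-52, 11), 2) = Pow(-41, 2) = 1681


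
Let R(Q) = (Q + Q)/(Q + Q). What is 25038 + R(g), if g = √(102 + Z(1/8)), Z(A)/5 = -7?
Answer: 25039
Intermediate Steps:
Z(A) = -35 (Z(A) = 5*(-7) = -35)
g = √67 (g = √(102 - 35) = √67 ≈ 8.1853)
R(Q) = 1 (R(Q) = (2*Q)/((2*Q)) = (2*Q)*(1/(2*Q)) = 1)
25038 + R(g) = 25038 + 1 = 25039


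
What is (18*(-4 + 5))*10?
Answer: 180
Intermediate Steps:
(18*(-4 + 5))*10 = (18*1)*10 = 18*10 = 180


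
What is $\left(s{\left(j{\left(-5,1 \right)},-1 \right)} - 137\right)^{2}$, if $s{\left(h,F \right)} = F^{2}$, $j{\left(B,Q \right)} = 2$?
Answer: $18496$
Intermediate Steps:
$\left(s{\left(j{\left(-5,1 \right)},-1 \right)} - 137\right)^{2} = \left(\left(-1\right)^{2} - 137\right)^{2} = \left(1 - 137\right)^{2} = \left(-136\right)^{2} = 18496$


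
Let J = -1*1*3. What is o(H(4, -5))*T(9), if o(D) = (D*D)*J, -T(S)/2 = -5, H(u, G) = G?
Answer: -750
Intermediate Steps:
J = -3 (J = -1*3 = -3)
T(S) = 10 (T(S) = -2*(-5) = 10)
o(D) = -3*D**2 (o(D) = (D*D)*(-3) = D**2*(-3) = -3*D**2)
o(H(4, -5))*T(9) = -3*(-5)**2*10 = -3*25*10 = -75*10 = -750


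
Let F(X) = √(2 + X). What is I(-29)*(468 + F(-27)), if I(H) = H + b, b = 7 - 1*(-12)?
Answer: -4680 - 50*I ≈ -4680.0 - 50.0*I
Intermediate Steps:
b = 19 (b = 7 + 12 = 19)
I(H) = 19 + H (I(H) = H + 19 = 19 + H)
I(-29)*(468 + F(-27)) = (19 - 29)*(468 + √(2 - 27)) = -10*(468 + √(-25)) = -10*(468 + 5*I) = -4680 - 50*I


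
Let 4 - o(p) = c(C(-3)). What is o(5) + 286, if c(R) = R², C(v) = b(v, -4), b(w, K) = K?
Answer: 274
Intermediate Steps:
C(v) = -4
o(p) = -12 (o(p) = 4 - 1*(-4)² = 4 - 1*16 = 4 - 16 = -12)
o(5) + 286 = -12 + 286 = 274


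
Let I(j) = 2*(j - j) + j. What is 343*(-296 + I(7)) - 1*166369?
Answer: -265496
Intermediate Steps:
I(j) = j (I(j) = 2*0 + j = 0 + j = j)
343*(-296 + I(7)) - 1*166369 = 343*(-296 + 7) - 1*166369 = 343*(-289) - 166369 = -99127 - 166369 = -265496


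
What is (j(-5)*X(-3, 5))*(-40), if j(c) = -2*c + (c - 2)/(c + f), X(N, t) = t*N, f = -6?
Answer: 70200/11 ≈ 6381.8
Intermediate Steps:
X(N, t) = N*t
j(c) = -2*c + (-2 + c)/(-6 + c) (j(c) = -2*c + (c - 2)/(c - 6) = -2*c + (-2 + c)/(-6 + c))
(j(-5)*X(-3, 5))*(-40) = (((-2 - 2*(-5)² + 13*(-5))/(-6 - 5))*(-3*5))*(-40) = (((-2 - 2*25 - 65)/(-11))*(-15))*(-40) = (-(-2 - 50 - 65)/11*(-15))*(-40) = (-1/11*(-117)*(-15))*(-40) = ((117/11)*(-15))*(-40) = -1755/11*(-40) = 70200/11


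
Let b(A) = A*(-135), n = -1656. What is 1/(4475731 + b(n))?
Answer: 1/4699291 ≈ 2.1280e-7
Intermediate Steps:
b(A) = -135*A
1/(4475731 + b(n)) = 1/(4475731 - 135*(-1656)) = 1/(4475731 + 223560) = 1/4699291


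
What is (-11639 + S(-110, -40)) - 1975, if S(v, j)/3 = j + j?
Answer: -13854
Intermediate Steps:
S(v, j) = 6*j (S(v, j) = 3*(j + j) = 3*(2*j) = 6*j)
(-11639 + S(-110, -40)) - 1975 = (-11639 + 6*(-40)) - 1975 = (-11639 - 240) - 1975 = -11879 - 1975 = -13854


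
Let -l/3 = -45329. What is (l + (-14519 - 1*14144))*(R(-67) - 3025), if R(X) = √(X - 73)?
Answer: -324655100 + 214648*I*√35 ≈ -3.2466e+8 + 1.2699e+6*I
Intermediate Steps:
l = 135987 (l = -3*(-45329) = 135987)
R(X) = √(-73 + X)
(l + (-14519 - 1*14144))*(R(-67) - 3025) = (135987 + (-14519 - 1*14144))*(√(-73 - 67) - 3025) = (135987 + (-14519 - 14144))*(√(-140) - 3025) = (135987 - 28663)*(2*I*√35 - 3025) = 107324*(-3025 + 2*I*√35) = -324655100 + 214648*I*√35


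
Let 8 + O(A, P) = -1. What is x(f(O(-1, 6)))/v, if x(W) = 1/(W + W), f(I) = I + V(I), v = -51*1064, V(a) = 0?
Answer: 1/976752 ≈ 1.0238e-6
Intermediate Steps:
O(A, P) = -9 (O(A, P) = -8 - 1 = -9)
v = -54264
f(I) = I (f(I) = I + 0 = I)
x(W) = 1/(2*W)
x(f(O(-1, 6)))/v = ((1/2)/(-9))/(-54264) = ((1/2)*(-1/9))*(-1/54264) = -1/18*(-1/54264) = 1/976752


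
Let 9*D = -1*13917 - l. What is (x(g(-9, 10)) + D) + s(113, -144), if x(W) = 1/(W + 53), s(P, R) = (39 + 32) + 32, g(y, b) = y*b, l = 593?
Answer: -502580/333 ≈ -1509.3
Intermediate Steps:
g(y, b) = b*y
s(P, R) = 103 (s(P, R) = 71 + 32 = 103)
x(W) = 1/(53 + W)
D = -14510/9 (D = (-1*13917 - 1*593)/9 = (-13917 - 593)/9 = (⅑)*(-14510) = -14510/9 ≈ -1612.2)
(x(g(-9, 10)) + D) + s(113, -144) = (1/(53 + 10*(-9)) - 14510/9) + 103 = (1/(53 - 90) - 14510/9) + 103 = (1/(-37) - 14510/9) + 103 = (-1/37 - 14510/9) + 103 = -536879/333 + 103 = -502580/333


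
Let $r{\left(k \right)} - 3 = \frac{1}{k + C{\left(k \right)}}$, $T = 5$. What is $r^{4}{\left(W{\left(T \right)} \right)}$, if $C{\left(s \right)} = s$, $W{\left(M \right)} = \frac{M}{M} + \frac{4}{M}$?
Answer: $\frac{12117361}{104976} \approx 115.43$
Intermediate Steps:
$W{\left(M \right)} = 1 + \frac{4}{M}$
$r{\left(k \right)} = 3 + \frac{1}{2 k}$ ($r{\left(k \right)} = 3 + \frac{1}{k + k} = 3 + \frac{1}{2 k}$)
$r^{4}{\left(W{\left(T \right)} \right)} = \left(3 + \frac{1}{2 \frac{4 + 5}{5}}\right)^{4} = \left(3 + \frac{1}{2 \cdot \frac{1}{5} \cdot 9}\right)^{4} = \left(3 + \frac{1}{2 \cdot \frac{9}{5}}\right)^{4} = \left(3 + \frac{1}{2} \cdot \frac{5}{9}\right)^{4} = \left(3 + \frac{5}{18}\right)^{4} = \left(\frac{59}{18}\right)^{4} = \frac{12117361}{104976}$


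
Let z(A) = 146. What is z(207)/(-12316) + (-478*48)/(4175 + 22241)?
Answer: -8951095/10166858 ≈ -0.88042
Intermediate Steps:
z(207)/(-12316) + (-478*48)/(4175 + 22241) = 146/(-12316) + (-478*48)/(4175 + 22241) = 146*(-1/12316) - 22944/26416 = -73/6158 - 22944*1/26416 = -73/6158 - 1434/1651 = -8951095/10166858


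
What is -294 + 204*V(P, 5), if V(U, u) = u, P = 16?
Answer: 726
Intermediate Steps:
-294 + 204*V(P, 5) = -294 + 204*5 = -294 + 1020 = 726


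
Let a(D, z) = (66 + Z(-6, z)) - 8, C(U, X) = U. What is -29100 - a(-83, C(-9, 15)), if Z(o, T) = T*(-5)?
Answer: -29203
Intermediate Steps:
Z(o, T) = -5*T
a(D, z) = 58 - 5*z (a(D, z) = (66 - 5*z) - 8 = 58 - 5*z)
-29100 - a(-83, C(-9, 15)) = -29100 - (58 - 5*(-9)) = -29100 - (58 + 45) = -29100 - 1*103 = -29100 - 103 = -29203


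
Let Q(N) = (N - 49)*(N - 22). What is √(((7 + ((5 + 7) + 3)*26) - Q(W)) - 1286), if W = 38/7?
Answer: I*√78941/7 ≈ 40.138*I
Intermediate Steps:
W = 38/7 (W = 38*(⅐) = 38/7 ≈ 5.4286)
Q(N) = (-49 + N)*(-22 + N)
√(((7 + ((5 + 7) + 3)*26) - Q(W)) - 1286) = √(((7 + ((5 + 7) + 3)*26) - (1078 + (38/7)² - 71*38/7)) - 1286) = √(((7 + (12 + 3)*26) - (1078 + 1444/49 - 2698/7)) - 1286) = √(((7 + 15*26) - 1*35380/49) - 1286) = √(((7 + 390) - 35380/49) - 1286) = √((397 - 35380/49) - 1286) = √(-15927/49 - 1286) = √(-78941/49) = I*√78941/7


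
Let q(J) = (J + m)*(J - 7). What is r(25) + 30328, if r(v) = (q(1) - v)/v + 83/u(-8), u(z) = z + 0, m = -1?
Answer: 242533/8 ≈ 30317.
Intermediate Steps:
u(z) = z
q(J) = (-1 + J)*(-7 + J) (q(J) = (J - 1)*(J - 7) = (-1 + J)*(-7 + J))
r(v) = -91/8 (r(v) = ((7 + 1² - 8*1) - v)/v + 83/(-8) = ((7 + 1 - 8) - v)/v + 83*(-⅛) = (0 - v)/v - 83/8 = (-v)/v - 83/8 = -1 - 83/8 = -91/8)
r(25) + 30328 = -91/8 + 30328 = 242533/8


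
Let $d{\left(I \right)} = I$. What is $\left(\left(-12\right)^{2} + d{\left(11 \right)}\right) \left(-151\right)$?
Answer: $-23405$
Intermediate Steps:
$\left(\left(-12\right)^{2} + d{\left(11 \right)}\right) \left(-151\right) = \left(\left(-12\right)^{2} + 11\right) \left(-151\right) = \left(144 + 11\right) \left(-151\right) = 155 \left(-151\right) = -23405$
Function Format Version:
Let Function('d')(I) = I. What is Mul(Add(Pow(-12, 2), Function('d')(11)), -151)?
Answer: -23405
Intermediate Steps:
Mul(Add(Pow(-12, 2), Function('d')(11)), -151) = Mul(Add(Pow(-12, 2), 11), -151) = Mul(Add(144, 11), -151) = Mul(155, -151) = -23405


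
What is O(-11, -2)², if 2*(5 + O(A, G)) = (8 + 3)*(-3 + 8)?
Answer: 2025/4 ≈ 506.25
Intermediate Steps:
O(A, G) = 45/2 (O(A, G) = -5 + ((8 + 3)*(-3 + 8))/2 = -5 + (11*5)/2 = -5 + (½)*55 = -5 + 55/2 = 45/2)
O(-11, -2)² = (45/2)² = 2025/4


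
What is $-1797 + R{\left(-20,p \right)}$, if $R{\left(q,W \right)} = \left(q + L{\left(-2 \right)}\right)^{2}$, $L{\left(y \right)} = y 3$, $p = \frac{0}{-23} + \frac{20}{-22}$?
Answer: $-1121$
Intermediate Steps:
$p = - \frac{10}{11}$ ($p = 0 \left(- \frac{1}{23}\right) + 20 \left(- \frac{1}{22}\right) = 0 - \frac{10}{11} = - \frac{10}{11} \approx -0.90909$)
$L{\left(y \right)} = 3 y$
$R{\left(q,W \right)} = \left(-6 + q\right)^{2}$ ($R{\left(q,W \right)} = \left(q + 3 \left(-2\right)\right)^{2} = \left(q - 6\right)^{2} = \left(-6 + q\right)^{2}$)
$-1797 + R{\left(-20,p \right)} = -1797 + \left(-6 - 20\right)^{2} = -1797 + \left(-26\right)^{2} = -1797 + 676 = -1121$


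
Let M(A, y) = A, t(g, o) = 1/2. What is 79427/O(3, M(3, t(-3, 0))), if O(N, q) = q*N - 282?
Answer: -79427/273 ≈ -290.94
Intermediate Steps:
t(g, o) = 1/2
O(N, q) = -282 + N*q (O(N, q) = N*q - 282 = -282 + N*q)
79427/O(3, M(3, t(-3, 0))) = 79427/(-282 + 3*3) = 79427/(-282 + 9) = 79427/(-273) = 79427*(-1/273) = -79427/273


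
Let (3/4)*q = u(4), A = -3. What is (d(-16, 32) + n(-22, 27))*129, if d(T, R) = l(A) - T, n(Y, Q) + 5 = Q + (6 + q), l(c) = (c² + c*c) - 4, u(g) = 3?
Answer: 7998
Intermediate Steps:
q = 4 (q = (4/3)*3 = 4)
l(c) = -4 + 2*c² (l(c) = (c² + c²) - 4 = 2*c² - 4 = -4 + 2*c²)
n(Y, Q) = 5 + Q (n(Y, Q) = -5 + (Q + (6 + 4)) = -5 + (Q + 10) = -5 + (10 + Q) = 5 + Q)
d(T, R) = 14 - T (d(T, R) = (-4 + 2*(-3)²) - T = (-4 + 2*9) - T = (-4 + 18) - T = 14 - T)
(d(-16, 32) + n(-22, 27))*129 = ((14 - 1*(-16)) + (5 + 27))*129 = ((14 + 16) + 32)*129 = (30 + 32)*129 = 62*129 = 7998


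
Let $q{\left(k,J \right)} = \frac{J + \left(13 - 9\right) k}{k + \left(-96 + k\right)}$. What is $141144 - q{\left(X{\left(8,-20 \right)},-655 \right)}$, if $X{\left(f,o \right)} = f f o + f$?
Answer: $\frac{372614417}{2640} \approx 1.4114 \cdot 10^{5}$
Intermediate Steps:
$X{\left(f,o \right)} = f + o f^{2}$ ($X{\left(f,o \right)} = f^{2} o + f = o f^{2} + f = f + o f^{2}$)
$q{\left(k,J \right)} = \frac{J + 4 k}{-96 + 2 k}$
$141144 - q{\left(X{\left(8,-20 \right)},-655 \right)} = 141144 - \frac{-655 + 4 \cdot 8 \left(1 + 8 \left(-20\right)\right)}{2 \left(-48 + 8 \left(1 + 8 \left(-20\right)\right)\right)} = 141144 - \frac{-655 + 4 \cdot 8 \left(1 - 160\right)}{2 \left(-48 + 8 \left(1 - 160\right)\right)} = 141144 - \frac{-655 + 4 \cdot 8 \left(-159\right)}{2 \left(-48 + 8 \left(-159\right)\right)} = 141144 - \frac{-655 + 4 \left(-1272\right)}{2 \left(-48 - 1272\right)} = 141144 - \frac{-655 - 5088}{2 \left(-1320\right)} = 141144 - \frac{1}{2} \left(- \frac{1}{1320}\right) \left(-5743\right) = 141144 - \frac{5743}{2640} = \frac{372614417}{2640}$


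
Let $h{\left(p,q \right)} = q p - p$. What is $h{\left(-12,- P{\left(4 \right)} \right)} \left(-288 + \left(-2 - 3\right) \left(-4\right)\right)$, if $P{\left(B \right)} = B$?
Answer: $-16080$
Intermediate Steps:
$h{\left(p,q \right)} = - p + p q$ ($h{\left(p,q \right)} = p q - p = - p + p q$)
$h{\left(-12,- P{\left(4 \right)} \right)} \left(-288 + \left(-2 - 3\right) \left(-4\right)\right) = - 12 \left(-1 - 4\right) \left(-288 + \left(-2 - 3\right) \left(-4\right)\right) = - 12 \left(-1 - 4\right) \left(-288 - -20\right) = \left(-12\right) \left(-5\right) \left(-288 + 20\right) = 60 \left(-268\right) = -16080$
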